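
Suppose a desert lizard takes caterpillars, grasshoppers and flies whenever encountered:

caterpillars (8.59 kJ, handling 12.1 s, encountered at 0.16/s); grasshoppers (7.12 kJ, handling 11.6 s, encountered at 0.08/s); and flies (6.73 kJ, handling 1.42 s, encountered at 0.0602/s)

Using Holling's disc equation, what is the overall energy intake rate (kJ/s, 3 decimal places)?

0.595 kJ/s

Energy encountered per unit search time: 0.16×8.59 + 0.08×7.12 + 0.0602×6.73 = 2.349 kJ/s.
Handling time per unit search time: 0.16×12.1 + 0.08×11.6 + 0.0602×1.42 = 2.949.
Rate = 2.349/(1 + 2.949) = 0.5948 kJ/s.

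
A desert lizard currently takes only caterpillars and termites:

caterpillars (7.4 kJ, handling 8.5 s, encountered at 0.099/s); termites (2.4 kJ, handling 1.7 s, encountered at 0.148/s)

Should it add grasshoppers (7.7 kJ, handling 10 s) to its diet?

Yes

On caterpillars and termites alone, R = ΣλE/(1+Σλh) = 1.088/2.093 = 0.5197 kJ/s.
Profitability of grasshoppers: 7.7/10 = 0.77 kJ/s.
Since 0.77 > R, including grasshoppers increases the long-run rate.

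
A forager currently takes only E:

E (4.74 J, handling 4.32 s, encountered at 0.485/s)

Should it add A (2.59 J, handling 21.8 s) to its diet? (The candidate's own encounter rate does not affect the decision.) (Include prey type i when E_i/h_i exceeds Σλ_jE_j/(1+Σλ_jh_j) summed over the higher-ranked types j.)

No

Intake rate on the current diet: R = (0.485×4.74) / (1 + 0.485×4.32) = 2.299/3.095 = 0.7427 J/s.
A: E/h = 2.59/21.8 = 0.1188 J/s.
Since 0.1188 < R, time spent handling A is better spent searching.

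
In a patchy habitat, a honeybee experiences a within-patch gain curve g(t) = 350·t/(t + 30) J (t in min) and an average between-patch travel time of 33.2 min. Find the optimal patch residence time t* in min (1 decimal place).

Maximise g(t)/(T+t): set derivative to zero → g'(t)(T+t) = g(t).
g'(t) = 350·30/(t + 30)². Setting 350·30/(t+30)² = 350t/[(t+30)(33.2+t)] gives 30(33.2+t) = t(t+30), so t² = 30×33.2 = 996.
t* = √996 = 31.56 min.

31.6 min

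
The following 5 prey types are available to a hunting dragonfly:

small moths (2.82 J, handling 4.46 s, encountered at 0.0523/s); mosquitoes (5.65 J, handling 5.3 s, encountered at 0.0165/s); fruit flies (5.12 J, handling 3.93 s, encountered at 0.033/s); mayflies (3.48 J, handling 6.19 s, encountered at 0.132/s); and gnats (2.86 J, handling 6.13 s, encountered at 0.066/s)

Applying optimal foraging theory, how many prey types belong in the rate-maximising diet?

5

Profitabilities (E/h, J/s): fruit flies 1.3, mosquitoes 1.07, small moths 0.632, mayflies 0.562, gnats 0.467. Add prey in this order while the next type's profitability exceeds the intake rate on those already taken.
Rate on top 1: 0.1496. mosquitoes: 1.07 > 0.1496 → include.
Rate on top 2: 0.2154. small moths: 0.632 > 0.2154 → include.
Rate on top 3: 0.2825. mayflies: 0.562 > 0.2825 → include.
Rate on top 4: 0.3833. gnats: 0.467 > 0.3833 → include.
Optimal diet: fruit flies, mosquitoes, small moths, mayflies, gnats — 5 of 5 types.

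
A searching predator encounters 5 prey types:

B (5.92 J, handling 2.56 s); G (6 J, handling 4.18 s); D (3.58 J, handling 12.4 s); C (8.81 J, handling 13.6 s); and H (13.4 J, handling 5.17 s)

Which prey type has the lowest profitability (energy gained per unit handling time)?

Profitability E/h (J/s): B = 5.92/2.56 = 2.31, G = 6/4.18 = 1.44, D = 3.58/12.4 = 0.289, C = 8.81/13.6 = 0.648, H = 13.4/5.17 = 2.59.
Ranked: H > B > G > C > D.

D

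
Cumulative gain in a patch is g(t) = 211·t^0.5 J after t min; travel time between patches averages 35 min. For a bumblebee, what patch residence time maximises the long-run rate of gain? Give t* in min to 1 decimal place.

Optimal t* satisfies g'(t*) = g(t*)/(T + t*).
g'(t) = 0.5·211·t^-0.5. Setting 0.5·211·t^-0.5 = 211·t^0.5/(35+t) gives 0.5(35+t) = t, so 0.50·t = 0.5×35.
t* = 0.5×35/0.50 = 35 min.

35.0 min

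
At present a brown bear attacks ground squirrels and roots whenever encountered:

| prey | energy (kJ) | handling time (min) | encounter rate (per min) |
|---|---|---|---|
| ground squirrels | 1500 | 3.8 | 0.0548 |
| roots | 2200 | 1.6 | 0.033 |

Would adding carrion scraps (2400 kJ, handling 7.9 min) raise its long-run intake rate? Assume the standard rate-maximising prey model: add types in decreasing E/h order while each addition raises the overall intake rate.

Yes

Intake rate on the current diet: R = (0.0548×1500 + 0.033×2200) / (1 + 0.0548×3.8 + 0.033×1.6) = 154.8/1.261 = 122.8 kJ/min.
carrion scraps: E/h = 2400/7.9 = 303.8 kJ/min.
303.8 > 122.8, so adding carrion scraps raises the average — include it.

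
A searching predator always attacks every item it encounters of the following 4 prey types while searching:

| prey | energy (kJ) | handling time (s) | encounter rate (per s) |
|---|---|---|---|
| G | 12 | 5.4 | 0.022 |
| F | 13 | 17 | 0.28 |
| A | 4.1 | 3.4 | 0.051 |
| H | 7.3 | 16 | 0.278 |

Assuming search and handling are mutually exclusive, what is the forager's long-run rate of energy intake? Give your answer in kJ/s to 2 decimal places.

0.58 kJ/s

Energy encountered per unit search time: 0.022×12 + 0.28×13 + 0.051×4.1 + 0.278×7.3 = 6.143 kJ/s.
Handling time per unit search time: 0.022×5.4 + 0.28×17 + 0.051×3.4 + 0.278×16 = 9.5.
Rate = 6.143/(1 + 9.5) = 0.585 kJ/s.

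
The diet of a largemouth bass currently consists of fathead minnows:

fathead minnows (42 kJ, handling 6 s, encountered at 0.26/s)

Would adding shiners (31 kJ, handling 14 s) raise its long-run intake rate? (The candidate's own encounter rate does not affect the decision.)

Intake rate on the current diet: R = (0.26×42) / (1 + 0.26×6) = 10.92/2.56 = 4.266 kJ/s.
Profitability of shiners: 31/14 = 2.214 kJ/s.
2.214 < 4.266, so adding shiners would lower the average — exclude it.

No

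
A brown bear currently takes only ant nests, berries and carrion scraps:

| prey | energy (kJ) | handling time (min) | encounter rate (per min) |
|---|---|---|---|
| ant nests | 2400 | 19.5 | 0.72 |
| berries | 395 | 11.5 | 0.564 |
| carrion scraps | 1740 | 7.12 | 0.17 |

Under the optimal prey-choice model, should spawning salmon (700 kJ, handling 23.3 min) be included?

No

Current rate: (0.72×2400 + 0.564×395 + 0.17×1740)/(1 + 0.72×19.5 + 0.564×11.5 + 0.17×7.12) = 98.81 kJ/min.
Profitability of spawning salmon: 700/23.3 = 30.04 kJ/min.
30.04 < 98.81, so adding spawning salmon would lower the average — exclude it.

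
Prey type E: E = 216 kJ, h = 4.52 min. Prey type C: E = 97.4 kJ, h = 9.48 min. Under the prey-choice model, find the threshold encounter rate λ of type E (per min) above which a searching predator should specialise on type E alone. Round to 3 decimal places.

At the threshold, the rate on type E alone equals the profitability of type C: λ·216/(1 + λ·4.52) = 97.4/9.48 = 10.27.
Rearranging, λ(216 − 10.27×4.52) = 10.27, so λ = 10.27/169.6 = 0.06059 per min.

0.061 per min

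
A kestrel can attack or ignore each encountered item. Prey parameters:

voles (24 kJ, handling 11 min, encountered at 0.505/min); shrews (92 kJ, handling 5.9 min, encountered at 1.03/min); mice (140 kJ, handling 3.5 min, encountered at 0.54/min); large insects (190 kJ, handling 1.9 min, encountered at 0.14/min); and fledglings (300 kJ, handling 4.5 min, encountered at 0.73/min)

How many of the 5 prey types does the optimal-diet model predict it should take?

2

E/h in descending order: large insects 100, fledglings 66.7, mice 40, shrews 15.6, voles 2.18 kJ/min. The optimal diet is the largest prefix of this list for which every included type satisfies E_i/h_i > R on the types above it.
Rate on top 1: 21.01. fledglings: 66.7 > 21.01 → include.
Rate on top 2: 53.97. mice: 40 < 53.97 → exclude; stop.
Optimal diet: large insects, fledglings — 2 of 5 types.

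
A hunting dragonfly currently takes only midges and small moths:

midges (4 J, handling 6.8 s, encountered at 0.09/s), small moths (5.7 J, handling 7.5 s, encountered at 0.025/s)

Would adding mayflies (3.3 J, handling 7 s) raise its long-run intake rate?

Yes

Intake rate on the current diet: R = (0.09×4 + 0.025×5.7) / (1 + 0.09×6.8 + 0.025×7.5) = 0.5025/1.8 = 0.2792 J/s.
mayflies: E/h = 3.3/7 = 0.4714 J/s.
Since 0.4714 > R, including mayflies increases the long-run rate.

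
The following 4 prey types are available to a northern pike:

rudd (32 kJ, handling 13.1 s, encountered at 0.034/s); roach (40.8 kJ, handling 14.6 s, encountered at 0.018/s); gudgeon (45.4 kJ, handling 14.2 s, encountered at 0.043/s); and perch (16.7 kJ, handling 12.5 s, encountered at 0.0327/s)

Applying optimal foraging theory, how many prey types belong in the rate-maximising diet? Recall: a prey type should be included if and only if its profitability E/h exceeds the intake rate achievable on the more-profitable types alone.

Rank by E/h (kJ/s): gudgeon 3.2, roach 2.79, rudd 2.44, perch 1.34. Include each in turn until the next type's E/h falls below the running intake rate.
Rate on top 1: 1.212. roach: 2.79 > 1.212 → include.
Rate on top 2: 1.434. rudd: 2.44 > 1.434 → include.
Rate on top 3: 1.628. perch: 1.34 < 1.628 → exclude; stop.
Optimal diet: gudgeon, roach, rudd — 3 of 4 types.

3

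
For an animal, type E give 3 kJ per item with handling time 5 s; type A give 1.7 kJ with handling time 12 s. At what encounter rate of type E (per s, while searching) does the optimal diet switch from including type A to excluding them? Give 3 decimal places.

0.062 per s

The zero-one rule: include type A iff E₂/h₂ > λE₁/(1+λh₁). Equality gives the switch point.
λE₁h₂ = E₂ + λE₂h₁ ⇒ λ = E₂/(E₁h₂ − E₂h₁) = 1.7/(36 − 8.5) = 0.06182 per s.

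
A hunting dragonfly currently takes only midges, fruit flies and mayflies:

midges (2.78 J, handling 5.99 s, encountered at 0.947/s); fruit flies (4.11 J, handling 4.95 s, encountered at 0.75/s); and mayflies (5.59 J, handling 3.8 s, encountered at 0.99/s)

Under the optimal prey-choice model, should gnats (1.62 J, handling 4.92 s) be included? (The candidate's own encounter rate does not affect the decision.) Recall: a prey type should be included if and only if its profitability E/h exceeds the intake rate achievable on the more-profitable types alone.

No

On midges, fruit flies and mayflies alone, R = ΣλE/(1+Σλh) = 11.25/14.15 = 0.7952 J/s.
Profitability of gnats: 1.62/4.92 = 0.3293 J/s.
Since 0.3293 < R, time spent handling gnats is better spent searching.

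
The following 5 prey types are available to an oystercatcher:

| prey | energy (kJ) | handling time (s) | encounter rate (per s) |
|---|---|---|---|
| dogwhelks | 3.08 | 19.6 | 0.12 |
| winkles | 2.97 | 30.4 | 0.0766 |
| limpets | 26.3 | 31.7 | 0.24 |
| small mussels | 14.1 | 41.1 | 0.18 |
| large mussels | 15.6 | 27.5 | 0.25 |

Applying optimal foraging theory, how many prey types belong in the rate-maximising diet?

E/h in descending order: limpets 0.83, large mussels 0.567, small mussels 0.343, dogwhelks 0.157, winkles 0.0977 kJ/s. The optimal diet is the largest prefix of this list for which every included type satisfies E_i/h_i > R on the types above it.
Rate on top 1: 0.7333. large mussels: 0.567 < 0.7333 → exclude; stop.
Optimal diet: limpets — 1 of 5 types.

1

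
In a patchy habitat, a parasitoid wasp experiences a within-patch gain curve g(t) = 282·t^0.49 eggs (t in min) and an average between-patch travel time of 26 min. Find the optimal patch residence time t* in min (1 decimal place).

Maximise g(t)/(T+t): set derivative to zero → g'(t)(T+t) = g(t).
g'(t) = 0.49·282·t^-0.51. Setting 0.49·282·t^-0.51 = 282·t^0.49/(26+t) gives 0.49(26+t) = t, so 0.51·t = 0.49×26.
t* = 0.49×26/0.51 = 24.98 min.

25.0 min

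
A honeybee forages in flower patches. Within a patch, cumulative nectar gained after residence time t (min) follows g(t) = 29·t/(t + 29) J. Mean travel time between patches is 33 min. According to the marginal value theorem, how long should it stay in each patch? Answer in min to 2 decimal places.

30.94 min

Optimal t* satisfies g'(t*) = g(t*)/(T + t*).
g'(t) = 29·29/(t + 29)². Setting 29·29/(t+29)² = 29t/[(t+29)(33+t)] gives 29(33+t) = t(t+29), so t² = 29×33 = 957.
t* = √957 = 30.94 min.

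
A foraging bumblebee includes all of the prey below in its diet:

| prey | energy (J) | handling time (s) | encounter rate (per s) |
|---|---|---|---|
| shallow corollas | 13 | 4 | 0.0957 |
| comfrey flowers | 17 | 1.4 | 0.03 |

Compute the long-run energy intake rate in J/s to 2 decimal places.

1.23 J/s

R = Σλ_iE_i / (1 + Σλ_ih_i)
Numerator: 0.0957×13 + 0.03×17 = 1.754
Denominator: 1 + 0.0957×4 + 0.03×1.4 = 1.425
R = 1.754/1.425 = 1.231 J/s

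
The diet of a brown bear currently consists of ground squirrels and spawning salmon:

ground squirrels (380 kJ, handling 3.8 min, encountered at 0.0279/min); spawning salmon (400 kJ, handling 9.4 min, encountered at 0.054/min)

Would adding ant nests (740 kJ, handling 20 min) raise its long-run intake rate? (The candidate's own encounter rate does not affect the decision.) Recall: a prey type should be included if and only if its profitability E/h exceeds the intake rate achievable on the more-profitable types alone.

Intake rate on the current diet: R = (0.0279×380 + 0.054×400) / (1 + 0.0279×3.8 + 0.054×9.4) = 32.2/1.614 = 19.96 kJ/min.
ant nests: E/h = 740/20 = 37 kJ/min.
Since 37 > R, including ant nests increases the long-run rate.

Yes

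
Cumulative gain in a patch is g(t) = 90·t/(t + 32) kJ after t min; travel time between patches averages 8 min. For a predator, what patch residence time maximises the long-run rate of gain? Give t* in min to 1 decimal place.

16.0 min

By the marginal value theorem, leave when the instantaneous gain rate g'(t) equals the habitat-wide average g(t)/(T + t).
g'(t) = 90·32/(t + 32)². Setting 90·32/(t+32)² = 90t/[(t+32)(8+t)] gives 32(8+t) = t(t+32), so t² = 32×8 = 256.
t* = √256 = 16 min.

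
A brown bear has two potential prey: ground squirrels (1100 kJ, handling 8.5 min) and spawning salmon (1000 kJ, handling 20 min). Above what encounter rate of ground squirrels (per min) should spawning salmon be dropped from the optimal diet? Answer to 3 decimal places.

0.074 per min

At the threshold, the rate on ground squirrels alone equals the profitability of spawning salmon: λ·1100/(1 + λ·8.5) = 1000/20 = 50.
Rearranging, λ(1100 − 50×8.5) = 50, so λ = 50/675 = 0.07407 per min.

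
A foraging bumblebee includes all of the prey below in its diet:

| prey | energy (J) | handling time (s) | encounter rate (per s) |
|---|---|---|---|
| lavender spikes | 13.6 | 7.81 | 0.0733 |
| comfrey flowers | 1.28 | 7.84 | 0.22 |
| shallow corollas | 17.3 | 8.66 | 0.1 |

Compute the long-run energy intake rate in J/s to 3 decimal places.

0.723 J/s

R = Σλ_iE_i / (1 + Σλ_ih_i)
Numerator: 0.0733×13.6 + 0.22×1.28 + 0.1×17.3 = 3.008
Denominator: 1 + 0.0733×7.81 + 0.22×7.84 + 0.1×8.66 = 4.163
R = 3.008/4.163 = 0.7226 J/s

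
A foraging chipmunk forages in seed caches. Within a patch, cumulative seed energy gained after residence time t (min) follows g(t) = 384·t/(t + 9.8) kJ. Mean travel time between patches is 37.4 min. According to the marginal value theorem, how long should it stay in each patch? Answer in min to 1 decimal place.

Optimal t* satisfies g'(t*) = g(t*)/(T + t*).
g'(t) = 384·9.8/(t + 9.8)². Setting 384·9.8/(t+9.8)² = 384t/[(t+9.8)(37.4+t)] gives 9.8(37.4+t) = t(t+9.8), so t² = 9.8×37.4 = 366.5.
t* = √366.5 = 19.14 min.

19.1 min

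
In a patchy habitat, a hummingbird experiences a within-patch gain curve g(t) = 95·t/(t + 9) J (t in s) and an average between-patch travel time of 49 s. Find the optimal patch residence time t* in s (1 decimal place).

21.0 s

By the marginal value theorem, leave when the instantaneous gain rate g'(t) equals the habitat-wide average g(t)/(T + t).
g'(t) = 95·9/(t + 9)². Setting 95·9/(t+9)² = 95t/[(t+9)(49+t)] gives 9(49+t) = t(t+9), so t² = 9×49 = 441.
t* = √441 = 21 s.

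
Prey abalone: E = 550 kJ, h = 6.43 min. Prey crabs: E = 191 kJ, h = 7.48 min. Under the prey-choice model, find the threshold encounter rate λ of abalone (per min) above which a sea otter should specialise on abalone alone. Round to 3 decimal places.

0.066 per min

The zero-one rule: include crabs iff E₂/h₂ > λE₁/(1+λh₁). Equality gives the switch point.
λE₁h₂ = E₂ + λE₂h₁ ⇒ λ = E₂/(E₁h₂ − E₂h₁) = 191/(4114 − 1228) = 0.06618 per min.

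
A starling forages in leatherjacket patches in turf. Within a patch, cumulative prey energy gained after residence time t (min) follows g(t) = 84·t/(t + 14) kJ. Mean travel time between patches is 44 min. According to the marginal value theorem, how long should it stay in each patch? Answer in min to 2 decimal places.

24.82 min

Optimal t* satisfies g'(t*) = g(t*)/(T + t*).
g'(t) = 84·14/(t + 14)². Setting 84·14/(t+14)² = 84t/[(t+14)(44+t)] gives 14(44+t) = t(t+14), so t² = 14×44 = 616.
t* = √616 = 24.82 min.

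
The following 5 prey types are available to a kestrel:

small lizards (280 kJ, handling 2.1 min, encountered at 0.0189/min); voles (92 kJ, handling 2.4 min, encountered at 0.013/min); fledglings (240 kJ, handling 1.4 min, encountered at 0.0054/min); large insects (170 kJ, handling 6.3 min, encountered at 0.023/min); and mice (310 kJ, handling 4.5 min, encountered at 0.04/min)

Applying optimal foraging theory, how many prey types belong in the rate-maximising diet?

5

E/h in descending order: fledglings 171, small lizards 133, mice 68.9, voles 38.3, large insects 27 kJ/min. The optimal diet is the largest prefix of this list for which every included type satisfies E_i/h_i > R on the types above it.
Rate on top 1: 1.286. small lizards: 133 > 1.286 → include.
Rate on top 2: 6.291. mice: 68.9 > 6.291 → include.
Rate on top 3: 15.47. voles: 38.3 > 15.47 → include.
Rate on top 4: 16.04. large insects: 27 > 16.04 → include.
Optimal diet: fledglings, small lizards, mice, voles, large insects — 5 of 5 types.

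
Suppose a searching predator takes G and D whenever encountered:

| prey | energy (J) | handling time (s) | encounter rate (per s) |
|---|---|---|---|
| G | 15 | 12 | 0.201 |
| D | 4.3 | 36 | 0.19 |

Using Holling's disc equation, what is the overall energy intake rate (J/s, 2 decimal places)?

0.37 J/s

R = Σλ_iE_i / (1 + Σλ_ih_i)
Numerator: 0.201×15 + 0.19×4.3 = 3.832
Denominator: 1 + 0.201×12 + 0.19×36 = 10.25
R = 3.832/10.25 = 0.3738 J/s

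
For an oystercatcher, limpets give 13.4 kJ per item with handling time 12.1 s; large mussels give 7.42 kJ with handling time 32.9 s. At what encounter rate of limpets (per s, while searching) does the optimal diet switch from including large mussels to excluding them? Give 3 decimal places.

Drop large mussels once their profitability E₂/h₂ falls below the rate achievable on limpets alone: E₂/h₂ = λE₁/(1 + λh₁).
Solve for λ: λE₁h₂ = E₂(1 + λh₁) → λ(E₁h₂ − E₂h₁) = E₂ → λ = E₂/(E₁h₂ − E₂h₁).
λ = 7.42/(13.4×32.9 − 7.42×12.1) = 7.42/351.1 = 0.02113 per s.

0.021 per s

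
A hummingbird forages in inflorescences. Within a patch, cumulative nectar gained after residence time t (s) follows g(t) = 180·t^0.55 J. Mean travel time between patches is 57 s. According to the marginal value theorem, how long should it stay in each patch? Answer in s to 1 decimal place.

Optimal t* satisfies g'(t*) = g(t*)/(T + t*).
g'(t) = 0.55·180·t^-0.45. Setting 0.55·180·t^-0.45 = 180·t^0.55/(57+t) gives 0.55(57+t) = t, so 0.45·t = 0.55×57.
t* = 0.55×57/0.45 = 69.67 s.

69.7 s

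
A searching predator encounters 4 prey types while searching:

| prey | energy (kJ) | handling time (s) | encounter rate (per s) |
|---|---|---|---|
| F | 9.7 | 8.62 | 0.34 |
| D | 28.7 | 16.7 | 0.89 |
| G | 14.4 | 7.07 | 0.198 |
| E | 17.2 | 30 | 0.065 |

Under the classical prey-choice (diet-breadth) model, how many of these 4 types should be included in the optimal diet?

Rank by E/h (kJ/s): G 2.04, D 1.72, F 1.13, E 0.573. Include each in turn until the next type's E/h falls below the running intake rate.
Rate on top 1: 1.188. D: 1.72 > 1.188 → include.
Rate on top 2: 1.645. F: 1.13 < 1.645 → exclude; stop.
Optimal diet: G, D — 2 of 4 types.

2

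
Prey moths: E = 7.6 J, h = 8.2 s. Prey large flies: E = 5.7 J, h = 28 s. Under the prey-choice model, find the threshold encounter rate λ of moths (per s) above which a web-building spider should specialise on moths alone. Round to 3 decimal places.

0.034 per s

At the threshold, the rate on moths alone equals the profitability of large flies: λ·7.6/(1 + λ·8.2) = 5.7/28 = 0.2036.
Rearranging, λ(7.6 − 0.2036×8.2) = 0.2036, so λ = 0.2036/5.931 = 0.03432 per s.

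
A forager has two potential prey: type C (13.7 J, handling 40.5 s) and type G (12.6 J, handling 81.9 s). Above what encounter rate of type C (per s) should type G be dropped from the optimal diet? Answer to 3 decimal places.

The zero-one rule: include type G iff E₂/h₂ > λE₁/(1+λh₁). Equality gives the switch point.
λE₁h₂ = E₂ + λE₂h₁ ⇒ λ = E₂/(E₁h₂ − E₂h₁) = 12.6/(1122 − 510.3) = 0.0206 per s.

0.021 per s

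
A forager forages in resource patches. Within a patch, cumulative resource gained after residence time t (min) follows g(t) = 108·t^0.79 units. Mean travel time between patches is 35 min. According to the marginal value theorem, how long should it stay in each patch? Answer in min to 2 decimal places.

131.67 min

Maximise g(t)/(T+t): set derivative to zero → g'(t)(T+t) = g(t).
g'(t) = 0.79·108·t^-0.21. Setting 0.79·108·t^-0.21 = 108·t^0.79/(35+t) gives 0.79(35+t) = t, so 0.21·t = 0.79×35.
t* = 0.79×35/0.21 = 131.7 min.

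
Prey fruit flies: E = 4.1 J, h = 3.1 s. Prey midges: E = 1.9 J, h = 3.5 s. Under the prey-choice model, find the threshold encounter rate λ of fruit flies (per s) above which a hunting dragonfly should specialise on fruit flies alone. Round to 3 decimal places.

0.225 per s

The zero-one rule: include midges iff E₂/h₂ > λE₁/(1+λh₁). Equality gives the switch point.
λE₁h₂ = E₂ + λE₂h₁ ⇒ λ = E₂/(E₁h₂ − E₂h₁) = 1.9/(14.35 − 5.89) = 0.2246 per s.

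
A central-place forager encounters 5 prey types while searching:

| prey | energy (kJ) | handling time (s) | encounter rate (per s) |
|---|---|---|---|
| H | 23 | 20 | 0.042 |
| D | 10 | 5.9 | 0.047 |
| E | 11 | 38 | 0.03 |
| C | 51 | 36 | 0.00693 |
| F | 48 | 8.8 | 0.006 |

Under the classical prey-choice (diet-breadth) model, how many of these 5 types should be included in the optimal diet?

4

Profitabilities (E/h, kJ/s): F 5.45, D 1.69, C 1.42, H 1.15, E 0.289. Add prey in this order while the next type's profitability exceeds the intake rate on those already taken.
Rate on top 1: 0.2736. D: 1.69 > 0.2736 → include.
Rate on top 2: 0.5699. C: 1.42 > 0.5699 → include.
Rate on top 3: 0.7036. H: 1.15 > 0.7036 → include.
Rate on top 4: 0.8586. E: 0.289 < 0.8586 → exclude; stop.
Optimal diet: F, D, C, H — 4 of 5 types.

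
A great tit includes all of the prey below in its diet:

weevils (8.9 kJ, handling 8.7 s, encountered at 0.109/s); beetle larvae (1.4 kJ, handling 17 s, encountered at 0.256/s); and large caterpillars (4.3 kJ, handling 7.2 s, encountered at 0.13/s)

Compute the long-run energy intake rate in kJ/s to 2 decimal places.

R = Σλ_iE_i / (1 + Σλ_ih_i)
Numerator: 0.109×8.9 + 0.256×1.4 + 0.13×4.3 = 1.887
Denominator: 1 + 0.109×8.7 + 0.256×17 + 0.13×7.2 = 7.236
R = 1.887/7.236 = 0.2608 kJ/s

0.26 kJ/s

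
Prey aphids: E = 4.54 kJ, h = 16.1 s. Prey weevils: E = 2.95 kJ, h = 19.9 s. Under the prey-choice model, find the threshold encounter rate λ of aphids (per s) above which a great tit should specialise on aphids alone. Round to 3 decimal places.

0.069 per s

The zero-one rule: include weevils iff E₂/h₂ > λE₁/(1+λh₁). Equality gives the switch point.
λE₁h₂ = E₂ + λE₂h₁ ⇒ λ = E₂/(E₁h₂ − E₂h₁) = 2.95/(90.35 − 47.5) = 0.06884 per s.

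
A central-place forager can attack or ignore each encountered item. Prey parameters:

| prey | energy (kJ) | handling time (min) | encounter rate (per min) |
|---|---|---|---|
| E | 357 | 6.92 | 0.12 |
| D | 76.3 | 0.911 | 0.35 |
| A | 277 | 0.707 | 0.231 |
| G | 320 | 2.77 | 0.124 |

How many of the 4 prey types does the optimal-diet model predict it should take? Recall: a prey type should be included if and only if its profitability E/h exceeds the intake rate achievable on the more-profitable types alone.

3

Profitabilities (E/h, kJ/min): A 392, G 116, D 83.8, E 51.6. Add prey in this order while the next type's profitability exceeds the intake rate on those already taken.
Rate on top 1: 55. G: 116 > 55 → include.
Rate on top 2: 68.8. D: 83.8 > 68.8 → include.
Rate on top 3: 71.41. E: 51.6 < 71.41 → exclude; stop.
Optimal diet: A, G, D — 3 of 4 types.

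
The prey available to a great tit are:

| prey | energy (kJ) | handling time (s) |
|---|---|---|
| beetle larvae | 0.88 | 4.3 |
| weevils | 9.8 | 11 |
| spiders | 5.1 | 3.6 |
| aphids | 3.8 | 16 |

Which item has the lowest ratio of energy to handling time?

beetle larvae

In descending order of E/h:
spiders: 5.1/3.6 = 1.42 kJ/s
weevils: 9.8/11 = 0.891 kJ/s
aphids: 3.8/16 = 0.237 kJ/s
beetle larvae: 0.88/4.3 = 0.205 kJ/s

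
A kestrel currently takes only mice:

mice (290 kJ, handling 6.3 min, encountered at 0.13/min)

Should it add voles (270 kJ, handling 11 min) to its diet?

Yes

Intake rate on the current diet: R = (0.13×290) / (1 + 0.13×6.3) = 37.7/1.819 = 20.73 kJ/min.
Profitability of voles: 270/11 = 24.55 kJ/min.
Since 24.55 > R, including voles increases the long-run rate.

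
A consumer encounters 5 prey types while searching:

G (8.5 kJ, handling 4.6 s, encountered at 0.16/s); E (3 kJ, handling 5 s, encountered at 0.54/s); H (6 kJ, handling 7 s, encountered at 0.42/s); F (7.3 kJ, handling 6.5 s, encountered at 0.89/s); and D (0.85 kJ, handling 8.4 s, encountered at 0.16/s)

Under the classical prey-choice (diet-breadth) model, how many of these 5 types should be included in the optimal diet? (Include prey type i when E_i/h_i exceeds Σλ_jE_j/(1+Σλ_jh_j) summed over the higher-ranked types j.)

Rank by E/h (kJ/s): G 1.85, F 1.12, H 0.857, E 0.6, D 0.101. Include each in turn until the next type's E/h falls below the running intake rate.
Rate on top 1: 0.7834. F: 1.12 > 0.7834 → include.
Rate on top 2: 1.045. H: 0.857 < 1.045 → exclude; stop.
Optimal diet: G, F — 2 of 5 types.

2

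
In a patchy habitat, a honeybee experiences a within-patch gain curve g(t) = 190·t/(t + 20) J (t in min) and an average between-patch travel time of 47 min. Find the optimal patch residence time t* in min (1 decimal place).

30.7 min

Maximise g(t)/(T+t): set derivative to zero → g'(t)(T+t) = g(t).
g'(t) = 190·20/(t + 20)². Setting 190·20/(t+20)² = 190t/[(t+20)(47+t)] gives 20(47+t) = t(t+20), so t² = 20×47 = 940.
t* = √940 = 30.66 min.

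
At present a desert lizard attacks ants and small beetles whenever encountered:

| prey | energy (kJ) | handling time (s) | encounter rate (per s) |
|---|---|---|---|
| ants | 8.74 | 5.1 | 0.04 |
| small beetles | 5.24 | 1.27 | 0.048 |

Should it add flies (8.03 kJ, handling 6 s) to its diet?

Current rate: (0.04×8.74 + 0.048×5.24)/(1 + 0.04×5.1 + 0.048×1.27) = 0.4752 kJ/s.
Profitability of flies: 8.03/6 = 1.338 kJ/s.
Since 1.338 > R, including flies increases the long-run rate.

Yes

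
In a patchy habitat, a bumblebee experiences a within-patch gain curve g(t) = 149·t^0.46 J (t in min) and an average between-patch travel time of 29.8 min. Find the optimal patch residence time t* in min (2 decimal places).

Optimal t* satisfies g'(t*) = g(t*)/(T + t*).
g'(t) = 0.46·149·t^-0.54. Setting 0.46·149·t^-0.54 = 149·t^0.46/(29.8+t) gives 0.46(29.8+t) = t, so 0.54·t = 0.46×29.8.
t* = 0.46×29.8/0.54 = 25.39 min.

25.39 min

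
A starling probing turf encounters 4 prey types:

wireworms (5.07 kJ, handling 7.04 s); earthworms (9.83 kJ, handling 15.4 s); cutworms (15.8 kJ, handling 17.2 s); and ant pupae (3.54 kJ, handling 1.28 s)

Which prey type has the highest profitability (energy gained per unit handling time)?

Profitability E/h (kJ/s): wireworms = 5.07/7.04 = 0.72, earthworms = 9.83/15.4 = 0.638, cutworms = 15.8/17.2 = 0.919, ant pupae = 3.54/1.28 = 2.77.
Ranked: ant pupae > cutworms > wireworms > earthworms.

ant pupae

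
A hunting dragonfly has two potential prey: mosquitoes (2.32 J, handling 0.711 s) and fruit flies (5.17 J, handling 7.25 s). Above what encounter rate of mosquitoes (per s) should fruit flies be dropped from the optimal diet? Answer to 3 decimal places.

The zero-one rule: include fruit flies iff E₂/h₂ > λE₁/(1+λh₁). Equality gives the switch point.
λE₁h₂ = E₂ + λE₂h₁ ⇒ λ = E₂/(E₁h₂ − E₂h₁) = 5.17/(16.82 − 3.676) = 0.3933 per s.

0.393 per s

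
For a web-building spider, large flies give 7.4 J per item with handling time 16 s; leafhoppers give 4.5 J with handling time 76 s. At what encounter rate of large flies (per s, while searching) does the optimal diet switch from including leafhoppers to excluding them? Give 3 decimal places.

0.009 per s

At the threshold, the rate on large flies alone equals the profitability of leafhoppers: λ·7.4/(1 + λ·16) = 4.5/76 = 0.05921.
Rearranging, λ(7.4 − 0.05921×16) = 0.05921, so λ = 0.05921/6.453 = 0.009176 per s.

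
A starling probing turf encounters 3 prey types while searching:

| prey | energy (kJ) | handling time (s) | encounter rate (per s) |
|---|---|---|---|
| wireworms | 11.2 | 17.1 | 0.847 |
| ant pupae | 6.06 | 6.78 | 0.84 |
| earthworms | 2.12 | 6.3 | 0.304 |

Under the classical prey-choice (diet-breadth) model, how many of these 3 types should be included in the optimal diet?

1

E/h in descending order: ant pupae 0.894, wireworms 0.655, earthworms 0.337 kJ/s. The optimal diet is the largest prefix of this list for which every included type satisfies E_i/h_i > R on the types above it.
Rate on top 1: 0.7603. wireworms: 0.655 < 0.7603 → exclude; stop.
Optimal diet: ant pupae — 1 of 3 types.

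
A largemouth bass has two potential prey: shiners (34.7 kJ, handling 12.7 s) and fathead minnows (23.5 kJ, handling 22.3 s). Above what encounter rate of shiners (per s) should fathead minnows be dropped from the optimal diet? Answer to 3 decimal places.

0.049 per s

At the threshold, the rate on shiners alone equals the profitability of fathead minnows: λ·34.7/(1 + λ·12.7) = 23.5/22.3 = 1.054.
Rearranging, λ(34.7 − 1.054×12.7) = 1.054, so λ = 1.054/21.32 = 0.04944 per s.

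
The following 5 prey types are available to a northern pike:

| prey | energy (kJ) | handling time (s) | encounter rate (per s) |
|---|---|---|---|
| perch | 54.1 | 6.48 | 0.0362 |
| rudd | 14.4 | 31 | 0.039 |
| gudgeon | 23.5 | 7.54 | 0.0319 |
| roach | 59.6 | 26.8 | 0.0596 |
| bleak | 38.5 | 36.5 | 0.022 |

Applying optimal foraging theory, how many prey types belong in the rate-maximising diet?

3

E/h in descending order: perch 8.35, gudgeon 3.12, roach 2.22, bleak 1.05, rudd 0.465 kJ/s. The optimal diet is the largest prefix of this list for which every included type satisfies E_i/h_i > R on the types above it.
Rate on top 1: 1.586. gudgeon: 3.12 > 1.586 → include.
Rate on top 2: 1.836. roach: 2.22 > 1.836 → include.
Rate on top 3: 2.038. bleak: 1.05 < 2.038 → exclude; stop.
Optimal diet: perch, gudgeon, roach — 3 of 5 types.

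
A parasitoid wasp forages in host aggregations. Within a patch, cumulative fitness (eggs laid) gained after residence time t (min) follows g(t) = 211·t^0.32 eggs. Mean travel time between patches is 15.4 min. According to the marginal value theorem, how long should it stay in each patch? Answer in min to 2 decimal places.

7.25 min

By the marginal value theorem, leave when the instantaneous gain rate g'(t) equals the habitat-wide average g(t)/(T + t).
g'(t) = 0.32·211·t^-0.68. Setting 0.32·211·t^-0.68 = 211·t^0.32/(15.4+t) gives 0.32(15.4+t) = t, so 0.68·t = 0.32×15.4.
t* = 0.32×15.4/0.68 = 7.247 min.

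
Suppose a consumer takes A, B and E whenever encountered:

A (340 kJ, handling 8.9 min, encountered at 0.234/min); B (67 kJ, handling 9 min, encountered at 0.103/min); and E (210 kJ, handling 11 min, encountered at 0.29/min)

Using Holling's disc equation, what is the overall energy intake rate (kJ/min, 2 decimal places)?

20.47 kJ/min

Energy encountered per unit search time: 0.234×340 + 0.103×67 + 0.29×210 = 147.4 kJ/min.
Handling time per unit search time: 0.234×8.9 + 0.103×9 + 0.29×11 = 6.2.
Rate = 147.4/(1 + 6.2) = 20.47 kJ/min.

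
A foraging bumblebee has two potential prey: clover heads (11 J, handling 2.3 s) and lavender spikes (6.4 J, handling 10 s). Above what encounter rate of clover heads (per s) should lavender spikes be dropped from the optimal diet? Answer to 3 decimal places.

The zero-one rule: include lavender spikes iff E₂/h₂ > λE₁/(1+λh₁). Equality gives the switch point.
λE₁h₂ = E₂ + λE₂h₁ ⇒ λ = E₂/(E₁h₂ − E₂h₁) = 6.4/(110 − 14.72) = 0.06717 per s.

0.067 per s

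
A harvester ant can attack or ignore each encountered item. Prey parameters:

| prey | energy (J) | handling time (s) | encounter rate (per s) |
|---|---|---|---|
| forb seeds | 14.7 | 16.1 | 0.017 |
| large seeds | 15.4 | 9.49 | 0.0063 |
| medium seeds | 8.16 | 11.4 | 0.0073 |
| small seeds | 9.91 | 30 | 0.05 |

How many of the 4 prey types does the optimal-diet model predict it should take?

4

Profitabilities (E/h, J/s): large seeds 1.62, forb seeds 0.913, medium seeds 0.716, small seeds 0.33. Add prey in this order while the next type's profitability exceeds the intake rate on those already taken.
Rate on top 1: 0.09155. forb seeds: 0.913 > 0.09155 → include.
Rate on top 2: 0.2602. medium seeds: 0.716 > 0.2602 → include.
Rate on top 3: 0.2869. small seeds: 0.33 > 0.2869 → include.
Optimal diet: large seeds, forb seeds, medium seeds, small seeds — 4 of 4 types.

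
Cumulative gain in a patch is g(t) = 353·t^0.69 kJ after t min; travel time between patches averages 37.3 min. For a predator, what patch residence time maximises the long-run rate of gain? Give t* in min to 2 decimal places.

Optimal t* satisfies g'(t*) = g(t*)/(T + t*).
g'(t) = 0.69·353·t^-0.31. Setting 0.69·353·t^-0.31 = 353·t^0.69/(37.3+t) gives 0.69(37.3+t) = t, so 0.31·t = 0.69×37.3.
t* = 0.69×37.3/0.31 = 83.02 min.

83.02 min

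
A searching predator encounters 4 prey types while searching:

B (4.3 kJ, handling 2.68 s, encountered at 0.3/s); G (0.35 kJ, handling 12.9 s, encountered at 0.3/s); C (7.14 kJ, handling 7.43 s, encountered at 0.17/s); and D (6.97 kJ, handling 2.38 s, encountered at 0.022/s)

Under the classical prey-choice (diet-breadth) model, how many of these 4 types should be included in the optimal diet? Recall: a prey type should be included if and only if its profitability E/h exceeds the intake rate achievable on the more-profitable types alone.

3

Rank by E/h (kJ/s): D 2.93, B 1.6, C 0.961, G 0.0271. Include each in turn until the next type's E/h falls below the running intake rate.
Rate on top 1: 0.1457. B: 1.6 > 0.1457 → include.
Rate on top 2: 0.7775. C: 0.961 > 0.7775 → include.
Rate on top 3: 0.8518. G: 0.0271 < 0.8518 → exclude; stop.
Optimal diet: D, B, C — 3 of 4 types.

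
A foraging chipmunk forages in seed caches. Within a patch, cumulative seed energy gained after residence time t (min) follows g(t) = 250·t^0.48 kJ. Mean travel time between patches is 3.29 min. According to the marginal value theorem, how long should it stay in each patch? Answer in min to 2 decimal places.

Maximise g(t)/(T+t): set derivative to zero → g'(t)(T+t) = g(t).
g'(t) = 0.48·250·t^-0.52. Setting 0.48·250·t^-0.52 = 250·t^0.48/(3.29+t) gives 0.48(3.29+t) = t, so 0.52·t = 0.48×3.29.
t* = 0.48×3.29/0.52 = 3.037 min.

3.04 min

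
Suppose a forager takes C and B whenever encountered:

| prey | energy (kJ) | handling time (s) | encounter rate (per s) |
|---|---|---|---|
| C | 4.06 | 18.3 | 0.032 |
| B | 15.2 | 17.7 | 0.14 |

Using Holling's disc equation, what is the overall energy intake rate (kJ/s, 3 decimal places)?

R = (0.032×4.06 + 0.14×15.2) / (1 + 0.032×18.3 + 0.14×17.7) = 2.258/4.064 = 0.5556 kJ/s.

0.556 kJ/s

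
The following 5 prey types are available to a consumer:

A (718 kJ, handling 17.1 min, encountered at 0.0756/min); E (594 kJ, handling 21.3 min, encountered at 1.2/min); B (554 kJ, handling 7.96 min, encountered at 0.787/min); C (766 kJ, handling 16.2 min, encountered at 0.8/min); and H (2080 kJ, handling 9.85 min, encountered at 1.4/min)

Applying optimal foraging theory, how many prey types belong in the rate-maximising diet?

E/h in descending order: H 211, B 69.6, C 47.3, A 42, E 27.9 kJ/min. The optimal diet is the largest prefix of this list for which every included type satisfies E_i/h_i > R on the types above it.
Rate on top 1: 196.9. B: 69.6 < 196.9 → exclude; stop.
Optimal diet: H — 1 of 5 types.

1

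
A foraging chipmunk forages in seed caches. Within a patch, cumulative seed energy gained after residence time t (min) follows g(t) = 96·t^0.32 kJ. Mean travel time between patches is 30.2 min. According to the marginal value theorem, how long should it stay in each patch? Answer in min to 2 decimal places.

By the marginal value theorem, leave when the instantaneous gain rate g'(t) equals the habitat-wide average g(t)/(T + t).
g'(t) = 0.32·96·t^-0.68. Setting 0.32·96·t^-0.68 = 96·t^0.32/(30.2+t) gives 0.32(30.2+t) = t, so 0.68·t = 0.32×30.2.
t* = 0.32×30.2/0.68 = 14.21 min.

14.21 min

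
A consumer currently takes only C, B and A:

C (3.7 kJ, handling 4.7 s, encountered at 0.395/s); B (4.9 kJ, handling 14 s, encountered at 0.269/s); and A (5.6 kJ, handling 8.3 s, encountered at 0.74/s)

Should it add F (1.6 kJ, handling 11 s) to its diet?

No

Current rate: (0.395×3.7 + 0.269×4.9 + 0.74×5.6)/(1 + 0.395×4.7 + 0.269×14 + 0.74×8.3) = 0.5424 kJ/s.
F: E/h = 1.6/11 = 0.1455 kJ/s.
Since 0.1455 < R, time spent handling F is better spent searching.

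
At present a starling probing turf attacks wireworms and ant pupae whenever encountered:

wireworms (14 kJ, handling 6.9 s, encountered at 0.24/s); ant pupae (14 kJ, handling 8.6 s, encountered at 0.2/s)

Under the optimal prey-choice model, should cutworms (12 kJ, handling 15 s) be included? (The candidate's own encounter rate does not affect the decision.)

Current rate: (0.24×14 + 0.2×14)/(1 + 0.24×6.9 + 0.2×8.6) = 1.408 kJ/s.
cutworms: E/h = 12/15 = 0.8 kJ/s.
Since 0.8 < R, time spent handling cutworms is better spent searching.

No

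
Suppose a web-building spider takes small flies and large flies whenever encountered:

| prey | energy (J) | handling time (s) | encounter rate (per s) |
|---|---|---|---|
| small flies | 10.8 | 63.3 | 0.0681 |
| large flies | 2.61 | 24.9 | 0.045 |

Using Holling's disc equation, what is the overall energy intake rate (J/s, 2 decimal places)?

Energy encountered per unit search time: 0.0681×10.8 + 0.045×2.61 = 0.8529 J/s.
Handling time per unit search time: 0.0681×63.3 + 0.045×24.9 = 5.431.
Rate = 0.8529/(1 + 5.431) = 0.1326 J/s.

0.13 J/s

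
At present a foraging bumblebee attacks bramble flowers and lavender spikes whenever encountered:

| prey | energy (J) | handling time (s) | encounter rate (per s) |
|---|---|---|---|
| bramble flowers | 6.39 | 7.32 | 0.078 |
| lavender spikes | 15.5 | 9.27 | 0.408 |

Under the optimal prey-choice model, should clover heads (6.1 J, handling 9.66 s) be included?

No

On bramble flowers and lavender spikes alone, R = ΣλE/(1+Σλh) = 6.822/5.353 = 1.274 J/s.
Profitability of clover heads: 6.1/9.66 = 0.6315 J/s.
0.6315 < 1.274, so adding clover heads would lower the average — exclude it.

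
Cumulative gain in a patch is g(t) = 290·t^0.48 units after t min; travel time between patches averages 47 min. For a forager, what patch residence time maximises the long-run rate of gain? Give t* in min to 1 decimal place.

By the marginal value theorem, leave when the instantaneous gain rate g'(t) equals the habitat-wide average g(t)/(T + t).
g'(t) = 0.48·290·t^-0.52. Setting 0.48·290·t^-0.52 = 290·t^0.48/(47+t) gives 0.48(47+t) = t, so 0.52·t = 0.48×47.
t* = 0.48×47/0.52 = 43.38 min.

43.4 min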